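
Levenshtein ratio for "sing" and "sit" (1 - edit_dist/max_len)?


Word 1: "sing" (length 4)
Word 2: "sit" (length 3)
One optimal edit sequence:
  1. keep 's'
  2. keep 'i'
  3. delete 'n'  (+1)
  4. substitute 'g' -> 't'  (+1)
Edit distance = 2
Max length = max(4, 3) = 4
Similarity = 1 - 2/4
= 0.5000


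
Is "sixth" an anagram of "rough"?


Word 1: "rough" → sorted: ghoru
Word 2: "sixth" → sorted: histx
Same letters? ghoru != histx
Anagram = No


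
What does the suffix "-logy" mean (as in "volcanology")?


Suffix: -logy
As in: volcanology -> volcano + -logy
Meaning = study of


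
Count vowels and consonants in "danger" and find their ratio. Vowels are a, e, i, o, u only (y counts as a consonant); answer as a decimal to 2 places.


Word: "danger"
Vowels (a,e,i,o,u): 2
Consonants: 4
Ratio = 2/4
= 0.50


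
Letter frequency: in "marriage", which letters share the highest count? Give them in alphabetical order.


Word: "marriage"
Letter counts:
  'a': 2
  'e': 1
  'g': 1
  'i': 1
  'm': 1
  'r': 2
Maximum count = 2
Most frequent = 'a', 'r' (2 times each)


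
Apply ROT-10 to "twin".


Word: "twin"
Shift: 10
Each letter → (letter + shift) mod 26:
  't' (19) + 10 = 3 → 'd'
  'w' (22) + 10 = 6 → 'g'
  'i' (8) + 10 = 18 → 's'
  'n' (13) + 10 = 23 → 'x'
Result = "dgsx"


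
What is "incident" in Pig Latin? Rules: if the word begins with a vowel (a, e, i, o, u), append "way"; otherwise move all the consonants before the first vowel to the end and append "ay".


Word: "incident"
Starts with vowel → add 'way'
Pig Latin = "incidentway"


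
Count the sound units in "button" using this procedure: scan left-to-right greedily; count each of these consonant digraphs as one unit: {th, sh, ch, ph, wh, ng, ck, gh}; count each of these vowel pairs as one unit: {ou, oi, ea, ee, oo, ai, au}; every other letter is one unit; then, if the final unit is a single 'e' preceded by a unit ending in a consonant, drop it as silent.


Word: "button" (6 letters)
Left-to-right scan:
  1. 'b' (letter)
  2. 'u' (letter)
  3. 't' (letter)
  4. 't' (letter)
  5. 'o' (letter)
  6. 'n' (letter)
Units from scan: 6
Sound units = 6 units


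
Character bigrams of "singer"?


Word: "singer" (length 6)
Number of bigrams = 6 - 2 + 1 = 5
  Position 0: "si"
  Position 1: "in"
  Position 2: "ng"
  Position 3: "ge"
  Position 4: "er"
Bigrams = "si", "in", "ng", "ge", "er"


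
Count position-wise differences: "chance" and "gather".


Comparing character by character (same length = 6):
  Pos 0: 'c' vs 'g' !=
  Pos 1: 'h' vs 'a' !=
  Pos 2: 'a' vs 't' !=
  Pos 3: 'n' vs 'h' !=
  Pos 4: 'c' vs 'e' !=
  Pos 5: 'e' vs 'r' !=
Hamming distance = 6


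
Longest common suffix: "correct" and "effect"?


Word 1: "correct"
Word 2: "effect"
Comparing from end:
  Pos -1: 't' == 't'
  Pos -2: 'c' == 'c'
  Pos -3: 'e' == 'e'
  Pos -4: 'r' != 'f' (stop)
LCS = "ect" (length 3)


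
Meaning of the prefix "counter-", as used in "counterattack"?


Prefix: counter-
Example: counterattack (counter- + attack)
Meaning = against / opposite


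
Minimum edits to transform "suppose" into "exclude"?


Word 1: "suppose" (length 7)
Word 2: "exclude" (length 7)
One optimal edit sequence (insert/delete/substitute each cost 1):
  1. substitute 's' -> 'e'  (+1)
  2. substitute 'u' -> 'x'  (+1)
  3. substitute 'p' -> 'c'  (+1)
  4. substitute 'p' -> 'l'  (+1)
  5. substitute 'o' -> 'u'  (+1)
  6. substitute 's' -> 'd'  (+1)
  7. keep 'e'
Total edit operations: 6
Edit distance = 6


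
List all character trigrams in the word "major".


Word: "major" (length 5)
Number of trigrams = 5 - 3 + 1 = 3
  Position 0: "maj"
  Position 1: "ajo"
  Position 2: "jor"
Trigrams = "maj", "ajo", "jor"


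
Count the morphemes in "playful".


Word: "playful"
Morphemes: play | -ful
Each morpheme carries meaning
= 2 morphemes


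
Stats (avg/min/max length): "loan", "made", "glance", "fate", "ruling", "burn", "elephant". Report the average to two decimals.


Lengths: "loan"=4, "made"=4, "glance"=6, "fate"=4, "ruling"=6, "burn"=4, "elephant"=8
Sum = 36, Count = 7
Average = 36/7 = 5.14
= avg=5.14, min=4, max=8


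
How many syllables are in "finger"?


Word: "finger"
Syllable breakdown: fin / ger
Counting: 2 parts
= 2 syllables


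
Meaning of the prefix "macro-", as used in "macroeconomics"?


Prefix: macro-
As in: macroeconomics -> macro- + economics
Meaning = large


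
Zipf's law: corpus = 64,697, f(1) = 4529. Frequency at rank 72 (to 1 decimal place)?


Zipf's law: f(r) = f(1) / r
f(1) = 4529
f(72) = 4529 / 72
= 62.9 occurrences


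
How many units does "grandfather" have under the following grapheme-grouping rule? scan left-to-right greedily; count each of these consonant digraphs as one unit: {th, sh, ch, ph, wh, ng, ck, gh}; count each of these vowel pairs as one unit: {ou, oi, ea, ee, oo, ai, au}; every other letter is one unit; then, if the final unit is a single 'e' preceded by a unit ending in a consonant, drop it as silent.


Word: "grandfather" (11 letters)
Left-to-right scan:
  (1) 'g' (letter)
  (2) 'r' (letter)
  (3) 'a' (letter)
  (4) 'n' (letter)
  (5) 'd' (letter)
  (6) 'f' (letter)
  (7) 'a' (letter)
  (8) 'th' (digraph)
  (9) 'e' (letter)
  (10) 'r' (letter)
Units from scan: 10
Sound units = 10 units


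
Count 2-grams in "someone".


Word: "someone" (length 7)
Number of 2-grams = length - 2 + 1 = 7 - 2 + 1
= 6


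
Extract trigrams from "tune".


Word: "tune" (length 4)
Number of trigrams = 4 - 3 + 1 = 2
  Position 0: "tun"
  Position 1: "une"
Trigrams = "tun", "une"


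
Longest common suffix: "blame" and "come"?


Word 1: "blame"
Word 2: "come"
Comparing from end:
  Pos -1: 'e' == 'e'
  Pos -2: 'm' == 'm'
  Pos -3: 'a' != 'o' (stop)
LCS = "me" (length 2)


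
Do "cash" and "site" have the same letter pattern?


Pattern of "cash": [0, 1, 2, 3]
Pattern of "site": [0, 1, 2, 3]
Patterns match
Same pattern = Yes


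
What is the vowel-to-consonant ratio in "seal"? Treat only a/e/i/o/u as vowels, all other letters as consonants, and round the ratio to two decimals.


Word: "seal"
Vowels (a,e,i,o,u): 2
Consonants: 2
Ratio = 2/2
= 1.00


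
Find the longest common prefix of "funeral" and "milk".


Word 1: "funeral"
Word 2: "milk"
Comparing from start:
  Pos 0: 'f' != 'm' (stop)
LCP = "" (length 0)


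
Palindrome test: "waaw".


Word: "waaw"
Reversed: "waaw"
Forward == Backward? waaw == waaw
Palindrome = Yes


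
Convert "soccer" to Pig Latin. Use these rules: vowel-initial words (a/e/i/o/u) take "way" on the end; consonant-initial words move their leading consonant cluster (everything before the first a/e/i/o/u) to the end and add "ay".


Word: "soccer"
Starts with consonant(s) → move to end, add 'ay'
Consonant cluster: "s"
Pig Latin = "occersay"


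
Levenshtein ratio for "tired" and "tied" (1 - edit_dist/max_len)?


Word 1: "tired" (length 5)
Word 2: "tied" (length 4)
One optimal edit sequence:
  1. keep 't'
  2. keep 'i'
  3. delete 'r'  (+1)
  4. keep 'e'
  5. keep 'd'
Edit distance = 1
Max length = max(5, 4) = 5
Similarity = 1 - 1/5
= 0.8000


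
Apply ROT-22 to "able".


Word: "able"
Shift: 22
Each letter → (letter + shift) mod 26:
  'a' (0) + 22 = 22 → 'w'
  'b' (1) + 22 = 23 → 'x'
  'l' (11) + 22 = 7 → 'h'
  'e' (4) + 22 = 0 → 'a'
Result = "wxha"


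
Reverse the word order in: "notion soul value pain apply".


Original: "notion soul value pain apply"
Words (1..n): notion | soul | value | pain | apply
Reversed (n..1): apply | pain | value | soul | notion
Result = "apply pain value soul notion"


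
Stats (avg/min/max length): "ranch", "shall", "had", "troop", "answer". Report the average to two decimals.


Lengths: "ranch"=5, "shall"=5, "had"=3, "troop"=5, "answer"=6
Sum = 24, Count = 5
Average = 24/5 = 4.80
= avg=4.80, min=3, max=6


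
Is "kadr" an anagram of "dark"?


Word 1: "dark" → sorted: adkr
Word 2: "kadr" → sorted: adkr
Same letters? adkr == adkr
Anagram = Yes


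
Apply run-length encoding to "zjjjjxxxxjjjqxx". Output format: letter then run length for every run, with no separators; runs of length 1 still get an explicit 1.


String: "zjjjjxxxxjjjqxx"
Scanning for consecutive runs:
  'z' x 1
  'j' x 4
  'x' x 4
  'j' x 3
  'q' x 1
  'x' x 2
RLE = "z1j4x4j3q1x2"


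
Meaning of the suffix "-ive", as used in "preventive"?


Suffix: -ive
As in: preventive -> prevent + -ive
Meaning = tending to


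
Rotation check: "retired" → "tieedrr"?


Word: "retired", Candidate: "tieedrr"
Method: check if candidate is substring of word+word
"retiredretired" contains "tieedrr"? No
Is rotation = No


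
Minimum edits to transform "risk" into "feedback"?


Word 1: "risk" (length 4)
Word 2: "feedback" (length 8)
One optimal edit sequence (insert/delete/substitute each cost 1):
  1. insert 'f'  (+1)
  2. insert 'e'  (+1)
  3. insert 'e'  (+1)
  4. insert 'd'  (+1)
  5. substitute 'r' -> 'b'  (+1)
  6. substitute 'i' -> 'a'  (+1)
  7. substitute 's' -> 'c'  (+1)
  8. keep 'k'
Total edit operations: 7
Edit distance = 7


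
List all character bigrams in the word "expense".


Word: "expense" (length 7)
Number of bigrams = 7 - 2 + 1 = 6
  Position 0: "ex"
  Position 1: "xp"
  Position 2: "pe"
  Position 3: "en"
  Position 4: "ns"
  Position 5: "se"
Bigrams = "ex", "xp", "pe", "en", "ns", "se"


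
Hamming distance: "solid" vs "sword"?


Comparing character by character (same length = 5):
  Pos 0: 's' vs 's' =
  Pos 1: 'o' vs 'w' !=
  Pos 2: 'l' vs 'o' !=
  Pos 3: 'i' vs 'r' !=
  Pos 4: 'd' vs 'd' =
Hamming distance = 3


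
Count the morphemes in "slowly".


Word: "slowly"
Morphemes: slow / -ly
Each morpheme carries meaning
= 2 morphemes


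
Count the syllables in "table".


Word: "table"
Syllable breakdown: ta | ble
Counting: 2 parts
= 2 syllables


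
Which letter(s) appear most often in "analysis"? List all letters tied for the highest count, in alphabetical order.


Word: "analysis"
Letter counts:
  'a': 2
  'i': 1
  'l': 1
  'n': 1
  's': 2
  'y': 1
Maximum count = 2
Most frequent = 'a', 's' (2 times each)


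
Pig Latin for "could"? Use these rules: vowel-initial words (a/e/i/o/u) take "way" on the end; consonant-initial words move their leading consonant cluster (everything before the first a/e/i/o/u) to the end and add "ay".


Word: "could"
Starts with consonant(s) → move to end, add 'ay'
Consonant cluster: "c"
Pig Latin = "ouldcay"


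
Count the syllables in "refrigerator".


Word: "refrigerator"
Syllable breakdown: re-frig-er-a-tor
Counting: 5 parts
= 5 syllables


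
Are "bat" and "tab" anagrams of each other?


Word 1: "bat" → sorted: abt
Word 2: "tab" → sorted: abt
Same letters? abt == abt
Anagram = Yes


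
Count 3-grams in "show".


Word: "show" (length 4)
Number of 3-grams = length - 3 + 1 = 4 - 3 + 1
= 2


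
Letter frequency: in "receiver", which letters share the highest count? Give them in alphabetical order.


Word: "receiver"
Letter counts:
  'c': 1
  'e': 3
  'i': 1
  'r': 2
  'v': 1
Maximum count = 3
Most frequent = 'e' (3 times each)


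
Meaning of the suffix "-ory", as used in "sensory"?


Suffix: -ory
Example: sensory (sense + -ory, with a spelling change)
Meaning = relating to / place for


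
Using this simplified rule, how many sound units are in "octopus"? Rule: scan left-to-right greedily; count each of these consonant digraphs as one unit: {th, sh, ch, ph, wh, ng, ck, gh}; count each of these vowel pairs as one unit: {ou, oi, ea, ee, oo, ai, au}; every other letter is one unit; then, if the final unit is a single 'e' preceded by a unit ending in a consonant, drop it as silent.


Word: "octopus" (7 letters)
Left-to-right scan:
  [1] 'o' (letter)
  [2] 'c' (letter)
  [3] 't' (letter)
  [4] 'o' (letter)
  [5] 'p' (letter)
  [6] 'u' (letter)
  [7] 's' (letter)
Units from scan: 7
Sound units = 7 units


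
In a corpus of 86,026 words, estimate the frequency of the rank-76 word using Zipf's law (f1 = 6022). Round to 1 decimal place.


Zipf's law: f(r) = f(1) / r
f(1) = 6022
f(76) = 6022 / 76
= 79.2 occurrences


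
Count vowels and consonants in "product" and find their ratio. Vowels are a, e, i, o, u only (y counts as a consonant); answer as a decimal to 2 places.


Word: "product"
Vowels (a,e,i,o,u): 2
Consonants: 5
Ratio = 2/5
= 0.40


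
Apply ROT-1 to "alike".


Word: "alike"
Shift: 1
Each letter → (letter + shift) mod 26:
  'a' (0) + 1 = 1 → 'b'
  'l' (11) + 1 = 12 → 'm'
  'i' (8) + 1 = 9 → 'j'
  'k' (10) + 1 = 11 → 'l'
  'e' (4) + 1 = 5 → 'f'
Result = "bmjlf"


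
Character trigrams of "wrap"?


Word: "wrap" (length 4)
Number of trigrams = 4 - 3 + 1 = 2
  Position 0: "wra"
  Position 1: "rap"
Trigrams = "wra", "rap"


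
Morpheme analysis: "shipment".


Word: "shipment"
Morphemes: ship + -ment
Each morpheme carries meaning
= 2 morphemes


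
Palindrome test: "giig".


Word: "giig"
Reversed: "giig"
Forward == Backward? giig == giig
Palindrome = Yes


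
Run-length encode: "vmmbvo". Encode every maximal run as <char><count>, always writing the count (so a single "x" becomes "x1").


String: "vmmbvo"
Scanning for consecutive runs:
  'v' x 1
  'm' x 2
  'b' x 1
  'v' x 1
  'o' x 1
RLE = "v1m2b1v1o1"


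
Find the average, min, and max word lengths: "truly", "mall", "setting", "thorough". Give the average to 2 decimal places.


Lengths: "truly"=5, "mall"=4, "setting"=7, "thorough"=8
Sum = 24, Count = 4
Average = 24/4 = 6.00
= avg=6.00, min=4, max=8


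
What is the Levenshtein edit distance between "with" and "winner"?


Word 1: "with" (length 4)
Word 2: "winner" (length 6)
One optimal edit sequence (insert/delete/substitute each cost 1):
  1. keep 'w'
  2. keep 'i'
  3. insert 'n'  (+1)
  4. insert 'n'  (+1)
  5. substitute 't' -> 'e'  (+1)
  6. substitute 'h' -> 'r'  (+1)
Total edit operations: 4
Edit distance = 4


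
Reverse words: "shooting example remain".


Original: "shooting example remain"
Words (1..n): shooting | example | remain
Reversed (n..1): remain | example | shooting
Result = "remain example shooting"


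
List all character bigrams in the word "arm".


Word: "arm" (length 3)
Number of bigrams = 3 - 2 + 1 = 2
  Position 0: "ar"
  Position 1: "rm"
Bigrams = "ar", "rm"


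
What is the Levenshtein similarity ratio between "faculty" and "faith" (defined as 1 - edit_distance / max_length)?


Word 1: "faculty" (length 7)
Word 2: "faith" (length 5)
One optimal edit sequence:
  1. keep 'f'
  2. keep 'a'
  3. delete 'c'  (+1)
  4. delete 'u'  (+1)
  5. substitute 'l' -> 'i'  (+1)
  6. keep 't'
  7. substitute 'y' -> 'h'  (+1)
Edit distance = 4
Max length = max(7, 5) = 7
Similarity = 1 - 4/7
= 0.4286


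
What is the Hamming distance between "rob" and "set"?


Comparing character by character (same length = 3):
  Pos 0: 'r' vs 's' !=
  Pos 1: 'o' vs 'e' !=
  Pos 2: 'b' vs 't' !=
Hamming distance = 3


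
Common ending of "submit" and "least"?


Word 1: "submit"
Word 2: "least"
Comparing from end:
  Pos -1: 't' == 't'
  Pos -2: 'i' != 's' (stop)
LCS = "t" (length 1)


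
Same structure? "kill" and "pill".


Pattern of "kill": [0, 1, 2, 2]
Pattern of "pill": [0, 1, 2, 2]
Patterns match
Same pattern = Yes


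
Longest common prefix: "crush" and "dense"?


Word 1: "crush"
Word 2: "dense"
Comparing from start:
  Pos 0: 'c' != 'd' (stop)
LCP = "" (length 0)


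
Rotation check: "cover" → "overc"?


Word: "cover", Candidate: "overc"
Method: check if candidate is substring of word+word
"covercover" contains "overc"? Yes
Is rotation = Yes


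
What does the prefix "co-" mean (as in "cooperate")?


Prefix: co-
As in: cooperate -> co- + operate
Meaning = together


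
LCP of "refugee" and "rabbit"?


Word 1: "refugee"
Word 2: "rabbit"
Comparing from start:
  Pos 0: 'r' == 'r'
  Pos 1: 'e' != 'a' (stop)
LCP = "r" (length 1)


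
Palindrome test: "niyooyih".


Word: "niyooyih"
Reversed: "hiyooyin"
Forward == Backward? niyooyih != hiyooyin
Palindrome = No


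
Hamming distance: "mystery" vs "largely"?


Comparing character by character (same length = 7):
  Pos 0: 'm' vs 'l' !=
  Pos 1: 'y' vs 'a' !=
  Pos 2: 's' vs 'r' !=
  Pos 3: 't' vs 'g' !=
  Pos 4: 'e' vs 'e' =
  Pos 5: 'r' vs 'l' !=
  Pos 6: 'y' vs 'y' =
Hamming distance = 5


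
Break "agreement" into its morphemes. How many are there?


Word: "agreement"
Morphemes: agree | -ment
Each morpheme carries meaning
= 2 morphemes


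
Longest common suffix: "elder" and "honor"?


Word 1: "elder"
Word 2: "honor"
Comparing from end:
  Pos -1: 'r' == 'r'
  Pos -2: 'e' != 'o' (stop)
LCS = "r" (length 1)


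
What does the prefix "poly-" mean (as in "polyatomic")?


Prefix: poly-
As in: polyatomic -> poly- + atomic
Meaning = many


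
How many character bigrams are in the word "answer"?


Word: "answer" (length 6)
Number of 2-grams = length - 2 + 1 = 6 - 2 + 1
= 5


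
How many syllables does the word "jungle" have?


Word: "jungle"
Syllable breakdown: jun | gle
Counting: 2 parts
= 2 syllables


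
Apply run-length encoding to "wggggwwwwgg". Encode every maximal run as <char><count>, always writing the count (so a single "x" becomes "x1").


String: "wggggwwwwgg"
Scanning for consecutive runs:
  'w' x 1
  'g' x 4
  'w' x 4
  'g' x 2
RLE = "w1g4w4g2"


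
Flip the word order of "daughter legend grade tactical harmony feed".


Original: "daughter legend grade tactical harmony feed"
Words (1..n): daughter | legend | grade | tactical | harmony | feed
Reversed (n..1): feed | harmony | tactical | grade | legend | daughter
Result = "feed harmony tactical grade legend daughter"


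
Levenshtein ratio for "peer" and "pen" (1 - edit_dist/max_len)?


Word 1: "peer" (length 4)
Word 2: "pen" (length 3)
One optimal edit sequence:
  1. keep 'p'
  2. delete 'e'  (+1)
  3. keep 'e'
  4. substitute 'r' -> 'n'  (+1)
Edit distance = 2
Max length = max(4, 3) = 4
Similarity = 1 - 2/4
= 0.5000


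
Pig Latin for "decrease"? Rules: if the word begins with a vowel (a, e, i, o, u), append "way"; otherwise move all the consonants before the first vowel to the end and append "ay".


Word: "decrease"
Starts with consonant(s) → move to end, add 'ay'
Consonant cluster: "d"
Pig Latin = "ecreaseday"


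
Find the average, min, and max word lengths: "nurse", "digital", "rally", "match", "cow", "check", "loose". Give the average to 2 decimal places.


Lengths: "nurse"=5, "digital"=7, "rally"=5, "match"=5, "cow"=3, "check"=5, "loose"=5
Sum = 35, Count = 7
Average = 35/7 = 5.00
= avg=5.00, min=3, max=7


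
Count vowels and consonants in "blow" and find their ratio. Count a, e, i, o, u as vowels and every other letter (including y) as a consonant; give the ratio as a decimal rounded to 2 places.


Word: "blow"
Vowels (a,e,i,o,u): 1
Consonants: 3
Ratio = 1/3
= 0.33


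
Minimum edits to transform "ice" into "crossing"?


Word 1: "ice" (length 3)
Word 2: "crossing" (length 8)
One optimal edit sequence (insert/delete/substitute each cost 1):
  1. insert 'c'  (+1)
  2. insert 'r'  (+1)
  3. insert 'o'  (+1)
  4. insert 's'  (+1)
  5. insert 's'  (+1)
  6. keep 'i'
  7. substitute 'c' -> 'n'  (+1)
  8. substitute 'e' -> 'g'  (+1)
Total edit operations: 7
Edit distance = 7


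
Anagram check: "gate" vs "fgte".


Word 1: "gate" → sorted: aegt
Word 2: "fgte" → sorted: efgt
Same letters? aegt != efgt
Anagram = No


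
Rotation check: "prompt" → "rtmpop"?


Word: "prompt", Candidate: "rtmpop"
Method: check if candidate is substring of word+word
"promptprompt" contains "rtmpop"? No
Is rotation = No


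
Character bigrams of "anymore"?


Word: "anymore" (length 7)
Number of bigrams = 7 - 2 + 1 = 6
  Position 0: "an"
  Position 1: "ny"
  Position 2: "ym"
  Position 3: "mo"
  Position 4: "or"
  Position 5: "re"
Bigrams = "an", "ny", "ym", "mo", "or", "re"


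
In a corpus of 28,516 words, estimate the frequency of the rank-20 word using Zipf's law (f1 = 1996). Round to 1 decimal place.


Zipf's law: f(r) = f(1) / r
f(1) = 1996
f(20) = 1996 / 20
= 99.8 occurrences


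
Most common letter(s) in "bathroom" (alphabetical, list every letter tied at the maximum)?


Word: "bathroom"
Letter counts:
  'a': 1
  'b': 1
  'h': 1
  'm': 1
  'o': 2
  'r': 1
  't': 1
Maximum count = 2
Most frequent = 'o' (2 times each)


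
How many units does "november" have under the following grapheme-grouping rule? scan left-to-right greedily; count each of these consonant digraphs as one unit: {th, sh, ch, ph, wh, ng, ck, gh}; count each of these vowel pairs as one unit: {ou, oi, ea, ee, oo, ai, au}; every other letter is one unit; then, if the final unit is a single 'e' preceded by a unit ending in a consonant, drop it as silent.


Word: "november" (8 letters)
Left-to-right scan:
  1. 'n' (letter)
  2. 'o' (letter)
  3. 'v' (letter)
  4. 'e' (letter)
  5. 'm' (letter)
  6. 'b' (letter)
  7. 'e' (letter)
  8. 'r' (letter)
Units from scan: 8
Sound units = 8 units


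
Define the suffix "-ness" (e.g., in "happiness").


Suffix: -ness
As in: happiness -> happy + -ness, with a spelling change
Meaning = state of being


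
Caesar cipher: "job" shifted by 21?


Word: "job"
Shift: 21
Each letter → (letter + shift) mod 26:
  'j' (9) + 21 = 4 → 'e'
  'o' (14) + 21 = 9 → 'j'
  'b' (1) + 21 = 22 → 'w'
Result = "ejw"


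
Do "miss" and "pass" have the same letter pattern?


Pattern of "miss": [0, 1, 2, 2]
Pattern of "pass": [0, 1, 2, 2]
Patterns match
Same pattern = Yes


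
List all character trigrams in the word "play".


Word: "play" (length 4)
Number of trigrams = 4 - 3 + 1 = 2
  Position 0: "pla"
  Position 1: "lay"
Trigrams = "pla", "lay"


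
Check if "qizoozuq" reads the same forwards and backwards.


Word: "qizoozuq"
Reversed: "quzooziq"
Forward == Backward? qizoozuq != quzooziq
Palindrome = No


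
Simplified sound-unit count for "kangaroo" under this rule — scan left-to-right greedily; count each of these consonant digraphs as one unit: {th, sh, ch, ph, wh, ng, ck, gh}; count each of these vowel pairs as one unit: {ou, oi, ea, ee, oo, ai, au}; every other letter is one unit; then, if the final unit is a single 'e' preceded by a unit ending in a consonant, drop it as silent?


Word: "kangaroo" (8 letters)
Left-to-right scan:
  (1) 'k' (letter)
  (2) 'a' (letter)
  (3) 'ng' (digraph)
  (4) 'a' (letter)
  (5) 'r' (letter)
  (6) 'oo' (vowel-pair)
Units from scan: 6
Sound units = 6 units


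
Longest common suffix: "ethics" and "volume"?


Word 1: "ethics"
Word 2: "volume"
Comparing from end:
  Pos -1: 's' != 'e' (stop)
LCS = "" (length 0)


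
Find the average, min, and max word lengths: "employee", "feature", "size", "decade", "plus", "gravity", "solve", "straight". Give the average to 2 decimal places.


Lengths: "employee"=8, "feature"=7, "size"=4, "decade"=6, "plus"=4, "gravity"=7, "solve"=5, "straight"=8
Sum = 49, Count = 8
Average = 49/8 = 6.13
= avg=6.13, min=4, max=8


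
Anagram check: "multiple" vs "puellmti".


Word 1: "multiple" → sorted: eillmptu
Word 2: "puellmti" → sorted: eillmptu
Same letters? eillmptu == eillmptu
Anagram = Yes


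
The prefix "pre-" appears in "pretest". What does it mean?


Prefix: pre-
Example: pretest = pre- + test
Meaning = before


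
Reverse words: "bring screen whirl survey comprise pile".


Original: "bring screen whirl survey comprise pile"
Words (1..n): bring | screen | whirl | survey | comprise | pile
Reversed (n..1): pile | comprise | survey | whirl | screen | bring
Result = "pile comprise survey whirl screen bring"


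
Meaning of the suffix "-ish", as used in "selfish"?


Suffix: -ish
Example: selfish (self + -ish)
Meaning = somewhat / having the qualities of


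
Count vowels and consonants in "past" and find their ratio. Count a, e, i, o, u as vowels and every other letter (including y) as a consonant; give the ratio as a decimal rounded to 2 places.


Word: "past"
Vowels (a,e,i,o,u): 1
Consonants: 3
Ratio = 1/3
= 0.33


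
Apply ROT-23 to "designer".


Word: "designer"
Shift: 23
Each letter → (letter + shift) mod 26:
  'd' (3) + 23 = 0 → 'a'
  'e' (4) + 23 = 1 → 'b'
  's' (18) + 23 = 15 → 'p'
  'i' (8) + 23 = 5 → 'f'
  'g' (6) + 23 = 3 → 'd'
  'n' (13) + 23 = 10 → 'k'
  'e' (4) + 23 = 1 → 'b'
  'r' (17) + 23 = 14 → 'o'
Result = "abpfdkbo"


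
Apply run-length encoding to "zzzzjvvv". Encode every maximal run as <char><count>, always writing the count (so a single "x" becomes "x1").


String: "zzzzjvvv"
Scanning for consecutive runs:
  'z' x 4
  'j' x 1
  'v' x 3
RLE = "z4j1v3"


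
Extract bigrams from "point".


Word: "point" (length 5)
Number of bigrams = 5 - 2 + 1 = 4
  Position 0: "po"
  Position 1: "oi"
  Position 2: "in"
  Position 3: "nt"
Bigrams = "po", "oi", "in", "nt"


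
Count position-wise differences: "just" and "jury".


Comparing character by character (same length = 4):
  Pos 0: 'j' vs 'j' =
  Pos 1: 'u' vs 'u' =
  Pos 2: 's' vs 'r' !=
  Pos 3: 't' vs 'y' !=
Hamming distance = 2


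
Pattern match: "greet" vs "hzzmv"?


Pattern of "greet": [0, 1, 2, 2, 3]
Pattern of "hzzmv": [0, 1, 1, 2, 3]
Patterns do not match
Same pattern = No


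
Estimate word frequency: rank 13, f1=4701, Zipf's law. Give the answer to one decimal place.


Zipf's law: f(r) = f(1) / r
f(1) = 4701
f(13) = 4701 / 13
= 361.6 occurrences


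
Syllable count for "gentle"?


Word: "gentle"
Syllable breakdown: gen | tle
Counting: 2 parts
= 2 syllables


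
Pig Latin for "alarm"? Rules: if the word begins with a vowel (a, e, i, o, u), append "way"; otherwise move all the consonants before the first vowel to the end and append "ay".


Word: "alarm"
Starts with vowel → add 'way'
Pig Latin = "alarmway"


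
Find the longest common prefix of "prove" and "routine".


Word 1: "prove"
Word 2: "routine"
Comparing from start:
  Pos 0: 'p' != 'r' (stop)
LCP = "" (length 0)


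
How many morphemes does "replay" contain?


Word: "replay"
Morphemes: re- + play
Each morpheme carries meaning
= 2 morphemes


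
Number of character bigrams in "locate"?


Word: "locate" (length 6)
Number of 2-grams = length - 2 + 1 = 6 - 2 + 1
= 5


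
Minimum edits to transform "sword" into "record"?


Word 1: "sword" (length 5)
Word 2: "record" (length 6)
One optimal edit sequence (insert/delete/substitute each cost 1):
  1. insert 'r'  (+1)
  2. substitute 's' -> 'e'  (+1)
  3. substitute 'w' -> 'c'  (+1)
  4. keep 'o'
  5. keep 'r'
  6. keep 'd'
Total edit operations: 3
Edit distance = 3


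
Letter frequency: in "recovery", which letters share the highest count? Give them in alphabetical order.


Word: "recovery"
Letter counts:
  'c': 1
  'e': 2
  'o': 1
  'r': 2
  'v': 1
  'y': 1
Maximum count = 2
Most frequent = 'e', 'r' (2 times each)


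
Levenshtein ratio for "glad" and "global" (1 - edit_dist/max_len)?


Word 1: "glad" (length 4)
Word 2: "global" (length 6)
One optimal edit sequence:
  1. keep 'g'
  2. keep 'l'
  3. insert 'o'  (+1)
  4. insert 'b'  (+1)
  5. keep 'a'
  6. substitute 'd' -> 'l'  (+1)
Edit distance = 3
Max length = max(4, 6) = 6
Similarity = 1 - 3/6
= 0.5000


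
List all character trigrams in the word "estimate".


Word: "estimate" (length 8)
Number of trigrams = 8 - 3 + 1 = 6
  Position 0: "est"
  Position 1: "sti"
  Position 2: "tim"
  Position 3: "ima"
  Position 4: "mat"
  Position 5: "ate"
Trigrams = "est", "sti", "tim", "ima", "mat", "ate"


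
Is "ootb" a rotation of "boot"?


Word: "boot", Candidate: "ootb"
Method: check if candidate is substring of word+word
"bootboot" contains "ootb"? Yes
Is rotation = Yes


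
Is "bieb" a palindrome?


Word: "bieb"
Reversed: "beib"
Forward == Backward? bieb != beib
Palindrome = No


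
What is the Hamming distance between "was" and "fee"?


Comparing character by character (same length = 3):
  Pos 0: 'w' vs 'f' !=
  Pos 1: 'a' vs 'e' !=
  Pos 2: 's' vs 'e' !=
Hamming distance = 3


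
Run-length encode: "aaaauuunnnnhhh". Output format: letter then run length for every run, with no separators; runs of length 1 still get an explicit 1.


String: "aaaauuunnnnhhh"
Scanning for consecutive runs:
  'a' x 4
  'u' x 3
  'n' x 4
  'h' x 3
RLE = "a4u3n4h3"


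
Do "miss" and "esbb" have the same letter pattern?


Pattern of "miss": [0, 1, 2, 2]
Pattern of "esbb": [0, 1, 2, 2]
Patterns match
Same pattern = Yes


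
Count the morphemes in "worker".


Word: "worker"
Morphemes: work | -er
Each morpheme carries meaning
= 2 morphemes


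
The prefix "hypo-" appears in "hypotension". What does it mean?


Prefix: hypo-
Example: hypotension = hypo- + tension
Meaning = under / below normal


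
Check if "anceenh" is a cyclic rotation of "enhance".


Word: "enhance", Candidate: "anceenh"
Method: check if candidate is substring of word+word
"enhanceenhance" contains "anceenh"? Yes
Is rotation = Yes


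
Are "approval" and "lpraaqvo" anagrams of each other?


Word 1: "approval" → sorted: aalopprv
Word 2: "lpraaqvo" → sorted: aalopqrv
Same letters? aalopprv != aalopqrv
Anagram = No


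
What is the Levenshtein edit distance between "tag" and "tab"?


Word 1: "tag" (length 3)
Word 2: "tab" (length 3)
One optimal edit sequence (insert/delete/substitute each cost 1):
  1. keep 't'
  2. keep 'a'
  3. substitute 'g' -> 'b'  (+1)
Total edit operations: 1
Edit distance = 1


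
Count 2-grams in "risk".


Word: "risk" (length 4)
Number of 2-grams = length - 2 + 1 = 4 - 2 + 1
= 3


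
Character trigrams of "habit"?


Word: "habit" (length 5)
Number of trigrams = 5 - 3 + 1 = 3
  Position 0: "hab"
  Position 1: "abi"
  Position 2: "bit"
Trigrams = "hab", "abi", "bit"


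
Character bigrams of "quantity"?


Word: "quantity" (length 8)
Number of bigrams = 8 - 2 + 1 = 7
  Position 0: "qu"
  Position 1: "ua"
  Position 2: "an"
  Position 3: "nt"
  Position 4: "ti"
  Position 5: "it"
  Position 6: "ty"
Bigrams = "qu", "ua", "an", "nt", "ti", "it", "ty"


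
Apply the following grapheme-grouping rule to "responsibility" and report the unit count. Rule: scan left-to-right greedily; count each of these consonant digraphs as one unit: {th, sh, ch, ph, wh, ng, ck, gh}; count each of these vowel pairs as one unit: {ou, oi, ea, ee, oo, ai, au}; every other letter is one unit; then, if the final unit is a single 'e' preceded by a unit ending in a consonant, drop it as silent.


Word: "responsibility" (14 letters)
Left-to-right scan:
  [1] 'r' (letter)
  [2] 'e' (letter)
  [3] 's' (letter)
  [4] 'p' (letter)
  [5] 'o' (letter)
  [6] 'n' (letter)
  [7] 's' (letter)
  [8] 'i' (letter)
  [9] 'b' (letter)
  [10] 'i' (letter)
  [11] 'l' (letter)
  [12] 'i' (letter)
  [13] 't' (letter)
  [14] 'y' (letter)
Units from scan: 14
Sound units = 14 units


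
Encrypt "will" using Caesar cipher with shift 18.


Word: "will"
Shift: 18
Each letter → (letter + shift) mod 26:
  'w' (22) + 18 = 14 → 'o'
  'i' (8) + 18 = 0 → 'a'
  'l' (11) + 18 = 3 → 'd'
  'l' (11) + 18 = 3 → 'd'
Result = "oadd"


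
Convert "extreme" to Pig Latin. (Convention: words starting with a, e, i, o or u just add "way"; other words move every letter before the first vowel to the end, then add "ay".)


Word: "extreme"
Starts with vowel → add 'way'
Pig Latin = "extremeway"


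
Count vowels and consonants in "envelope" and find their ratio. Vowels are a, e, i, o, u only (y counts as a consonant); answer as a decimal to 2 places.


Word: "envelope"
Vowels (a,e,i,o,u): 4
Consonants: 4
Ratio = 4/4
= 1.00


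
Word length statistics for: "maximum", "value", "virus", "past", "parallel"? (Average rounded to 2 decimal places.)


Lengths: "maximum"=7, "value"=5, "virus"=5, "past"=4, "parallel"=8
Sum = 29, Count = 5
Average = 29/5 = 5.80
= avg=5.80, min=4, max=8


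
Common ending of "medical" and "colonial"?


Word 1: "medical"
Word 2: "colonial"
Comparing from end:
  Pos -1: 'l' == 'l'
  Pos -2: 'a' == 'a'
  Pos -3: 'c' != 'i' (stop)
LCS = "al" (length 2)


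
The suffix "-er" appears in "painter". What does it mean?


Suffix: -er
Example: painter = paint + -er
Meaning = one who / more


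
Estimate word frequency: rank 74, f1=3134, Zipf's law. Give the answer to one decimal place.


Zipf's law: f(r) = f(1) / r
f(1) = 3134
f(74) = 3134 / 74
= 42.4 occurrences


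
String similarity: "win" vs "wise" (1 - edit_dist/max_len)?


Word 1: "win" (length 3)
Word 2: "wise" (length 4)
One optimal edit sequence:
  1. keep 'w'
  2. keep 'i'
  3. insert 's'  (+1)
  4. substitute 'n' -> 'e'  (+1)
Edit distance = 2
Max length = max(3, 4) = 4
Similarity = 1 - 2/4
= 0.5000


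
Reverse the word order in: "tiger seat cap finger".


Original: "tiger seat cap finger"
Words (1..n): tiger | seat | cap | finger
Reversed (n..1): finger | cap | seat | tiger
Result = "finger cap seat tiger"


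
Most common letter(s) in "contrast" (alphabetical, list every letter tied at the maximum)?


Word: "contrast"
Letter counts:
  'a': 1
  'c': 1
  'n': 1
  'o': 1
  'r': 1
  's': 1
  't': 2
Maximum count = 2
Most frequent = 't' (2 times each)


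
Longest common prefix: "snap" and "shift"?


Word 1: "snap"
Word 2: "shift"
Comparing from start:
  Pos 0: 's' == 's'
  Pos 1: 'n' != 'h' (stop)
LCP = "s" (length 1)


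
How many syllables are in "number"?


Word: "number"
Syllable breakdown: num | ber
Counting: 2 parts
= 2 syllables


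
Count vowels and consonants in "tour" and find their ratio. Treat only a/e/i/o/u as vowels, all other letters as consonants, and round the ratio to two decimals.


Word: "tour"
Vowels (a,e,i,o,u): 2
Consonants: 2
Ratio = 2/2
= 1.00


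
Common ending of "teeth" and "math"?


Word 1: "teeth"
Word 2: "math"
Comparing from end:
  Pos -1: 'h' == 'h'
  Pos -2: 't' == 't'
  Pos -3: 'e' != 'a' (stop)
LCS = "th" (length 2)


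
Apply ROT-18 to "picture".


Word: "picture"
Shift: 18
Each letter → (letter + shift) mod 26:
  'p' (15) + 18 = 7 → 'h'
  'i' (8) + 18 = 0 → 'a'
  'c' (2) + 18 = 20 → 'u'
  't' (19) + 18 = 11 → 'l'
  'u' (20) + 18 = 12 → 'm'
  'r' (17) + 18 = 9 → 'j'
  'e' (4) + 18 = 22 → 'w'
Result = "haulmjw"


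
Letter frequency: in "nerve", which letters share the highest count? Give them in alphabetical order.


Word: "nerve"
Letter counts:
  'e': 2
  'n': 1
  'r': 1
  'v': 1
Maximum count = 2
Most frequent = 'e' (2 times each)


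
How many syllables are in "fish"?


Word: "fish"
Syllable breakdown: fish
Counting: 1 part
= 1 syllable


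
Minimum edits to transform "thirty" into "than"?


Word 1: "thirty" (length 6)
Word 2: "than" (length 4)
One optimal edit sequence (insert/delete/substitute each cost 1):
  1. keep 't'
  2. keep 'h'
  3. delete 'i'  (+1)
  4. delete 'r'  (+1)
  5. substitute 't' -> 'a'  (+1)
  6. substitute 'y' -> 'n'  (+1)
Total edit operations: 4
Edit distance = 4


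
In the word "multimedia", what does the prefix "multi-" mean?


Prefix: multi-
Example: multimedia = multi- + media
Meaning = many


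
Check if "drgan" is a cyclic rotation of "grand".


Word: "grand", Candidate: "drgan"
Method: check if candidate is substring of word+word
"grandgrand" contains "drgan"? No
Is rotation = No


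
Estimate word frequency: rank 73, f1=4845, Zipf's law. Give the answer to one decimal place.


Zipf's law: f(r) = f(1) / r
f(1) = 4845
f(73) = 4845 / 73
= 66.4 occurrences


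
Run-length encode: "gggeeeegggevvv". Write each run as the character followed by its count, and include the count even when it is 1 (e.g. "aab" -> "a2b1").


String: "gggeeeegggevvv"
Scanning for consecutive runs:
  'g' x 3
  'e' x 4
  'g' x 3
  'e' x 1
  'v' x 3
RLE = "g3e4g3e1v3"


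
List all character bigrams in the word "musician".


Word: "musician" (length 8)
Number of bigrams = 8 - 2 + 1 = 7
  Position 0: "mu"
  Position 1: "us"
  Position 2: "si"
  Position 3: "ic"
  Position 4: "ci"
  Position 5: "ia"
  Position 6: "an"
Bigrams = "mu", "us", "si", "ic", "ci", "ia", "an"


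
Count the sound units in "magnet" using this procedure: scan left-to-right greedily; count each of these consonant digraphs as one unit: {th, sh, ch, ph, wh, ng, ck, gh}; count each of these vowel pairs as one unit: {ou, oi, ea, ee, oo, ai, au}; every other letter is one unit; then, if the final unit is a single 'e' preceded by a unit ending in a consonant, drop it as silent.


Word: "magnet" (6 letters)
Left-to-right scan:
  1. 'm' (letter)
  2. 'a' (letter)
  3. 'g' (letter)
  4. 'n' (letter)
  5. 'e' (letter)
  6. 't' (letter)
Units from scan: 6
Sound units = 6 units


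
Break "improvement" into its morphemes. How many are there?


Word: "improvement"
Morphemes: improve + -ment
Each morpheme carries meaning
= 2 morphemes


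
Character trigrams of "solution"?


Word: "solution" (length 8)
Number of trigrams = 8 - 3 + 1 = 6
  Position 0: "sol"
  Position 1: "olu"
  Position 2: "lut"
  Position 3: "uti"
  Position 4: "tio"
  Position 5: "ion"
Trigrams = "sol", "olu", "lut", "uti", "tio", "ion"


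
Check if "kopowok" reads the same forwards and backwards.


Word: "kopowok"
Reversed: "kowopok"
Forward == Backward? kopowok != kowopok
Palindrome = No


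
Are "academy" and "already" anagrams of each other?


Word 1: "academy" → sorted: aacdemy
Word 2: "already" → sorted: aadelry
Same letters? aacdemy != aadelry
Anagram = No


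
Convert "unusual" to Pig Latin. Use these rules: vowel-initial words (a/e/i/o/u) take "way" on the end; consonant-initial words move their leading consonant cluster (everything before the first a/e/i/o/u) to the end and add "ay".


Word: "unusual"
Starts with vowel → add 'way'
Pig Latin = "unusualway"


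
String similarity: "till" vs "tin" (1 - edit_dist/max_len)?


Word 1: "till" (length 4)
Word 2: "tin" (length 3)
One optimal edit sequence:
  1. keep 't'
  2. keep 'i'
  3. delete 'l'  (+1)
  4. substitute 'l' -> 'n'  (+1)
Edit distance = 2
Max length = max(4, 3) = 4
Similarity = 1 - 2/4
= 0.5000


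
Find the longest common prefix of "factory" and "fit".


Word 1: "factory"
Word 2: "fit"
Comparing from start:
  Pos 0: 'f' == 'f'
  Pos 1: 'a' != 'i' (stop)
LCP = "f" (length 1)


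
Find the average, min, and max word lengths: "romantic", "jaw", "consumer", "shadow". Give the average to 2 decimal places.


Lengths: "romantic"=8, "jaw"=3, "consumer"=8, "shadow"=6
Sum = 25, Count = 4
Average = 25/4 = 6.25
= avg=6.25, min=3, max=8


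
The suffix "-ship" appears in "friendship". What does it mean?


Suffix: -ship
As in: friendship -> friend + -ship
Meaning = state / position


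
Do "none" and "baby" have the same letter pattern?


Pattern of "none": [0, 1, 0, 2]
Pattern of "baby": [0, 1, 0, 2]
Patterns match
Same pattern = Yes


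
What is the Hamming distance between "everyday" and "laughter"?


Comparing character by character (same length = 8):
  Pos 0: 'e' vs 'l' !=
  Pos 1: 'v' vs 'a' !=
  Pos 2: 'e' vs 'u' !=
  Pos 3: 'r' vs 'g' !=
  Pos 4: 'y' vs 'h' !=
  Pos 5: 'd' vs 't' !=
  Pos 6: 'a' vs 'e' !=
  Pos 7: 'y' vs 'r' !=
Hamming distance = 8


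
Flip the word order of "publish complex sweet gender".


Original: "publish complex sweet gender"
Words (1..n): publish | complex | sweet | gender
Reversed (n..1): gender | sweet | complex | publish
Result = "gender sweet complex publish"


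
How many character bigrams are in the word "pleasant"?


Word: "pleasant" (length 8)
Number of 2-grams = length - 2 + 1 = 8 - 2 + 1
= 7


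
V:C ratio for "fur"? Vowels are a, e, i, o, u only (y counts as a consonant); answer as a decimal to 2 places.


Word: "fur"
Vowels (a,e,i,o,u): 1
Consonants: 2
Ratio = 1/2
= 0.50
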